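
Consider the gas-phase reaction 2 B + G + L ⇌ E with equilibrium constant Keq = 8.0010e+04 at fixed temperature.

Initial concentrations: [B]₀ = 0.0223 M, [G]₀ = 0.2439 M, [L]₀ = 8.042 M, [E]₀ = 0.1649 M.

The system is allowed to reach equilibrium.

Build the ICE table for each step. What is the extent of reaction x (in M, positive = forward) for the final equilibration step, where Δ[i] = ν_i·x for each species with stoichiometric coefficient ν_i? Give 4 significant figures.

Q₀ = 169.1 vs Keq = 8.0010e+04 ⇒ Q<K, forward
Step 1:
                  B         G         L         E
  init       0.0223    0.2439     8.042    0.1649
  Δ        -0.02122  -0.01061  -0.01061   0.01061
  eq       0.001082    0.2333     8.031    0.1755
  solve Keq expr → x = 0.01061; check Q = 8.0010e+04

x = 0.01061 M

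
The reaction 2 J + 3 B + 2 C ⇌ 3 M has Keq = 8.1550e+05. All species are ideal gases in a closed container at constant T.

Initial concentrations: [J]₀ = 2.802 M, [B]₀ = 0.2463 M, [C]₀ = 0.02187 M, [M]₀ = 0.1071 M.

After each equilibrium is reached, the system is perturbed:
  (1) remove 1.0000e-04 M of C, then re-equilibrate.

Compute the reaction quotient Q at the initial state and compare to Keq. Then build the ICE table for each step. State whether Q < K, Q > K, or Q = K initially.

Q₀ = 21.89; Q < K (proceeds forward)

Q₀ = 21.89 vs Keq = 8.1550e+05 ⇒ Q<K, forward
Step 1:
                   J          B          C          M
  init         2.802     0.2463    0.02187     0.1071
  Δ         -0.02166   -0.03249   -0.02166    0.03249
  eq            2.78     0.2138 2.1010e-04     0.1396
  solve Keq expr → x = 0.01083; check Q = 8.1550e+05
Then remove 1.0000e-04 M of C.
Step 2:
                   J          B          C          M
  init          2.78     0.2138 1.1010e-04     0.1396
  Δ       9.9437e-05 1.4915e-04 9.9437e-05 -1.4915e-04
  eq            2.78      0.214 2.0954e-04     0.1394
  solve Keq expr → x = -4.9718e-05; check Q = 8.1550e+05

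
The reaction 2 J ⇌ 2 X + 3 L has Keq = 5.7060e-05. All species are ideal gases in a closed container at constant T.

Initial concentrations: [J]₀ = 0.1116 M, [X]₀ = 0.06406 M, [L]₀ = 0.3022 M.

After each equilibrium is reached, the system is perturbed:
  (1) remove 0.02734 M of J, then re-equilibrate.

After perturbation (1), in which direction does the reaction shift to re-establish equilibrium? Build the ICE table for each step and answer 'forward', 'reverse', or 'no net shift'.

Q₀ = 0.009093 vs Keq = 5.7060e-05 ⇒ Q>K, reverse
Step 1:
                   J          X          L
  init        0.1116    0.06406     0.3022
  Δ          0.05235   -0.05235   -0.07853
  eq           0.164    0.01171     0.2237
  solve Keq expr → x = -0.02618; check Q = 5.7060e-05
Then remove 0.02734 M of J.
Step 2:
                   J          X          L
  init        0.1366    0.01171     0.2237
  Δ         0.001666  -0.001666  -0.002498
  eq          0.1383    0.01004     0.2212
  solve Keq expr → x = -8.3280e-04; check Q = 5.7060e-05

Direction: reverse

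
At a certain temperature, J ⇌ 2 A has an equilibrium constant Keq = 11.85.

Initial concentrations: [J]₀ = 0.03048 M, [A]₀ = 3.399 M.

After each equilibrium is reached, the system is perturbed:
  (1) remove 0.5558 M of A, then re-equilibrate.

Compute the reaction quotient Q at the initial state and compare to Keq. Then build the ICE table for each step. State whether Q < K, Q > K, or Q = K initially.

Q₀ = 379 vs Keq = 11.85 ⇒ Q>K, reverse
Step 1:
                  J         A
  Initial   0.03048     3.399
  Change     0.4754   -0.9507
  Equil      0.5058     2.448
  solve Keq expr → x = -0.4754; check Q = 11.85
Then remove 0.5558 M of A.
Step 2:
                  J         A
  Initial    0.5058     1.892
  Change    -0.1212    0.2424
  Equil      0.3846     2.135
  solve Keq expr → x = 0.1212; check Q = 11.85

Q₀ = 379; Q > K (proceeds reverse)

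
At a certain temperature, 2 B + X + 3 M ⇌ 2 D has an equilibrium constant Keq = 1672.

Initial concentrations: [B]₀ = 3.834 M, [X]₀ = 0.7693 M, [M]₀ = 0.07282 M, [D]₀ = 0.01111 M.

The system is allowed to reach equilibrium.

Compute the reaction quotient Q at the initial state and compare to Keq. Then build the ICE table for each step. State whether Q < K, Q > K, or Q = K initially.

Q₀ = 0.02827; Q < K (proceeds forward)

Q₀ = 0.02827 vs Keq = 1672 ⇒ Q<K, forward
Step 1:
                  B         X         M         D
  I           3.834    0.7693   0.07282   0.01111
  C        -0.04482  -0.02241  -0.06723   0.04482
  E           3.789    0.7469  0.005588   0.05593
  solve Keq expr → x = 0.02241; check Q = 1672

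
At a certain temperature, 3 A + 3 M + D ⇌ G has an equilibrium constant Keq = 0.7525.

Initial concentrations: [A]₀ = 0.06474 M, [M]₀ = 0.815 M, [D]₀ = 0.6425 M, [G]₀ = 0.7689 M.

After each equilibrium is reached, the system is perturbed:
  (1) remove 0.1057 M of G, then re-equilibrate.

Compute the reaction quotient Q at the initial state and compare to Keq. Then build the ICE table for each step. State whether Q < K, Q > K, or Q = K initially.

Q₀ = 8147; Q > K (proceeds reverse)

Q₀ = 8147 vs Keq = 0.7525 ⇒ Q>K, reverse
Step 1:
                   A          M          D          G
  I          0.06474      0.815     0.6425     0.7689
  C             0.61       0.61     0.2033    -0.2033
  E           0.6747      1.425     0.8458     0.5656
  solve Keq expr → x = -0.2033; check Q = 0.7525
Then remove 0.1057 M of G.
Step 2:
                   A          M          D          G
  I           0.6747      1.425     0.8458     0.4599
  C         -0.02661   -0.02661  -0.008869   0.008869
  E           0.6481      1.398     0.8369     0.4688
  solve Keq expr → x = 0.008869; check Q = 0.7525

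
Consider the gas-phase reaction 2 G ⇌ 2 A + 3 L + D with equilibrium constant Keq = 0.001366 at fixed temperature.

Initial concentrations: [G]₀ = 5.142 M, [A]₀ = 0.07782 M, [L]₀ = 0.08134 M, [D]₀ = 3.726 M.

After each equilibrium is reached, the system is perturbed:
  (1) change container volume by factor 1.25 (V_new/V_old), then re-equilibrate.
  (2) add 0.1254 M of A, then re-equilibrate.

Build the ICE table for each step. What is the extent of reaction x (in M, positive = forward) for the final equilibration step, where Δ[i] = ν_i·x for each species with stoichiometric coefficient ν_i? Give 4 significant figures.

Q₀ = 4.5928e-07 vs Keq = 0.001366 ⇒ Q<K, forward
Step 1:
                    G           A           L           D
  I             5.142     0.07782     0.08134       3.726
  C            -0.239       0.239      0.3585      0.1195
  E             4.903      0.3168      0.4398       3.845
  solve Keq expr → x = 0.1195; check Q = 0.001366
Then change container volume by factor 1.25 (V_new/V_old).
Step 2:
                    G           A           L           D
  I             3.922      0.2534      0.3519       3.076
  C          -0.04549     0.04549     0.06823     0.02274
  E             3.877      0.2989      0.4201       3.099
  solve Keq expr → x = 0.02274; check Q = 0.001366
Then add 0.1254 M of A.
Step 3:
                    G           A           L           D
  I             3.877      0.4243      0.4201       3.099
  C           0.04072    -0.04072    -0.06108    -0.02036
  E             3.918      0.3836       0.359       3.079
  solve Keq expr → x = -0.02036; check Q = 0.001366

x = -0.02036 M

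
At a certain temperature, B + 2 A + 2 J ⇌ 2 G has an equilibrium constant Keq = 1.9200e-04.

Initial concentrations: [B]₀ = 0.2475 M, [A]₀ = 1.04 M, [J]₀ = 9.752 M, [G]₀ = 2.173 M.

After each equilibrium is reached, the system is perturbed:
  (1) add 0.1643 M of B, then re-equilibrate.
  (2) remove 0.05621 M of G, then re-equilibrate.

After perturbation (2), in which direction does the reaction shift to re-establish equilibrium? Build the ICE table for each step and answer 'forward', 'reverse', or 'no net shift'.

Q₀ = 0.1855 vs Keq = 1.9200e-04 ⇒ Q>K, reverse
Step 1:
                  B         A         J         G
  I          0.2475      1.04     9.752     2.173
  C          0.8567     1.713     1.713    -1.713
  E           1.104     2.753     11.47    0.4596
  solve Keq expr → x = -0.8567; check Q = 1.9200e-04
Then add 0.1643 M of B.
Step 2:
                  B         A         J         G
  I           1.268     2.753     11.47    0.4596
  C        -0.01253  -0.02505  -0.02505   0.02505
  E           1.256     2.728     11.44    0.4847
  solve Keq expr → x = 0.01253; check Q = 1.9200e-04
Then remove 0.05621 M of G.
Step 3:
                  B         A         J         G
  I           1.256     2.728     11.44    0.4285
  C        -0.02138  -0.04277  -0.04277   0.04277
  E           1.235     2.686      11.4    0.4712
  solve Keq expr → x = 0.02138; check Q = 1.9200e-04

Direction: forward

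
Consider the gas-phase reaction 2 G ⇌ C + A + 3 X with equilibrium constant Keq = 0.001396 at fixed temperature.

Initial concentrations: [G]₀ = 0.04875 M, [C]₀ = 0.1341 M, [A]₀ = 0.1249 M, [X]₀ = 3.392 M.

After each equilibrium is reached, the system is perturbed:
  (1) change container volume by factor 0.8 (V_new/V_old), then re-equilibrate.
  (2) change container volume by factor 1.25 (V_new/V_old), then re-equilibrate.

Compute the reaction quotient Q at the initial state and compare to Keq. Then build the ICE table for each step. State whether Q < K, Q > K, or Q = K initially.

Q₀ = 275 vs Keq = 0.001396 ⇒ Q>K, reverse
Step 1:
                   G          C          A          X
  Initial    0.04875     0.1341     0.1249      3.392
  Change      0.2489    -0.1244    -0.1244    -0.3733
  Equil       0.2976   0.009665 4.6510e-04      3.019
  solve Keq expr → x = -0.1244; check Q = 0.001396
Then change container volume by factor 0.8 (V_new/V_old).
Step 2:
                   G          C          A          X
  Initial      0.372    0.01208 5.8137e-04      3.773
  Change  5.5131e-04 -2.7566e-04 -2.7566e-04 -8.2697e-04
  Equil       0.3726    0.01181 3.0572e-04      3.773
  solve Keq expr → x = -2.7566e-04; check Q = 0.001396
Then change container volume by factor 1.25 (V_new/V_old).
Step 3:
                   G          C          A          X
  Initial     0.2981   0.009445 2.4457e-04      3.018
  Change  -4.4105e-04 2.2052e-04 2.2052e-04 6.6157e-04
  Equil       0.2976   0.009665 4.6510e-04      3.019
  solve Keq expr → x = 2.2052e-04; check Q = 0.001396

Q₀ = 275; Q > K (proceeds reverse)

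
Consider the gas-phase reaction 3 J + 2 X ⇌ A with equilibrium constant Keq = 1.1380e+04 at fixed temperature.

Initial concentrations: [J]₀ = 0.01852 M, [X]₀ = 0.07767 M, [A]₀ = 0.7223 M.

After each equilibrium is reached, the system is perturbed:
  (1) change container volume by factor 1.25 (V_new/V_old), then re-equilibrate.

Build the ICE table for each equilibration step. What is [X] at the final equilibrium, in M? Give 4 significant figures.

[X]_eq = 0.1412 M

Q₀ = 1.8849e+07 vs Keq = 1.1380e+04 ⇒ Q>K, reverse
Step 1:
                   J          X          A
  init       0.01852    0.07767     0.7223
  Δ           0.1169     0.0779   -0.03895
  eq          0.1354     0.1556     0.6833
  solve Keq expr → x = -0.03895; check Q = 1.1380e+04
Then change container volume by factor 1.25 (V_new/V_old).
Step 2:
                   J          X          A
  init        0.1083     0.1245     0.5467
  Δ          0.02509    0.01672  -0.008362
  eq          0.1334     0.1412     0.5383
  solve Keq expr → x = -0.008362; check Q = 1.1380e+04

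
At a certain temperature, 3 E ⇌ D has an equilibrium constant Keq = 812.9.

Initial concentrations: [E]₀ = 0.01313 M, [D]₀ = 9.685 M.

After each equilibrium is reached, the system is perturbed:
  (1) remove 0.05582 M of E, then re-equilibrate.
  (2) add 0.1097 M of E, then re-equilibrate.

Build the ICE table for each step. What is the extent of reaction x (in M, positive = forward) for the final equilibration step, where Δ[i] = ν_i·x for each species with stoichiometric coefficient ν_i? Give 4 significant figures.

x = 0.03647 M

Q₀ = 4.2786e+06 vs Keq = 812.9 ⇒ Q>K, reverse
Step 1:
                    E           D
  Initial     0.01313       9.685
  Change       0.2147    -0.07157
  Equil        0.2278       9.613
  solve Keq expr → x = -0.07157; check Q = 812.9
Then remove 0.05582 M of E.
Step 2:
                    E           D
  Initial       0.172       9.613
  Change      0.05567    -0.01856
  Equil        0.2277       9.595
  solve Keq expr → x = -0.01856; check Q = 812.9
Then add 0.1097 M of E.
Step 3:
                    E           D
  Initial      0.3374       9.595
  Change      -0.1094     0.03647
  Equil         0.228       9.631
  solve Keq expr → x = 0.03647; check Q = 812.9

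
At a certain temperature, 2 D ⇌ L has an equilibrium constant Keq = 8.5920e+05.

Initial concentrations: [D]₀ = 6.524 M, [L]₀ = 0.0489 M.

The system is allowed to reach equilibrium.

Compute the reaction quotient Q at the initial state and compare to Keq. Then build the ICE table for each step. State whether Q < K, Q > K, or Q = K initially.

Q₀ = 0.001149 vs Keq = 8.5920e+05 ⇒ Q<K, forward
Step 1:
                    D           L
  init          6.524      0.0489
  Δ            -6.522       3.261
  eq         0.001963        3.31
  solve Keq expr → x = 3.261; check Q = 8.5920e+05

Q₀ = 0.001149; Q < K (proceeds forward)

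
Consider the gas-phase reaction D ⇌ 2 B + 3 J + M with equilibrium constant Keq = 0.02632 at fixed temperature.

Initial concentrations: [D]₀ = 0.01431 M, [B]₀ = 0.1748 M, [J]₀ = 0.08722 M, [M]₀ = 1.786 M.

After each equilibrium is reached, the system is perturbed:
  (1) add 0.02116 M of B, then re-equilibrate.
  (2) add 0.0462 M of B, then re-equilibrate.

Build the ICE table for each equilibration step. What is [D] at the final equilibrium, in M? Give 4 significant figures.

Q₀ = 0.00253 vs Keq = 0.02632 ⇒ Q<K, forward
Step 1:
                  D         B         J         M
  Initial   0.01431    0.1748   0.08722     1.786
  Change    -0.0101    0.0202    0.0303    0.0101
  Equil    0.004211     0.195    0.1175     1.796
  solve Keq expr → x = 0.0101; check Q = 0.02632
Then add 0.02116 M of B.
Step 2:
                  D         B         J         M
  Initial  0.004211    0.2162    0.1175     1.796
  Change  6.4959e-04 -0.001299 -0.001949 -6.4959e-04
  Equil    0.004861    0.2149    0.1156     1.795
  solve Keq expr → x = -6.4959e-04; check Q = 0.02632
Then add 0.0462 M of B.
Step 3:
                  D         B         J         M
  Initial  0.004861    0.2611    0.1156     1.795
  Change   0.001412 -0.002824 -0.004235 -0.001412
  Equil    0.006273    0.2582    0.1113     1.794
  solve Keq expr → x = -0.001412; check Q = 0.02632

[D]_eq = 0.006273 M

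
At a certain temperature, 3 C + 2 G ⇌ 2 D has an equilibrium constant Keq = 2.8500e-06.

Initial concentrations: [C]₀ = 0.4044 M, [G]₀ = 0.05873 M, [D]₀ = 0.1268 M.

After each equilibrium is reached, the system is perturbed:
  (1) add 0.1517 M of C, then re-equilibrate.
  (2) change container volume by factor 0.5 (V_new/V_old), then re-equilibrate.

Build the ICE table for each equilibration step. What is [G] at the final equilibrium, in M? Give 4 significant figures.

Q₀ = 70.48 vs Keq = 2.8500e-06 ⇒ Q>K, reverse
Step 1:
                    C           G           D
  I            0.4044     0.05873      0.1268
  C              0.19      0.1267     -0.1267
  E            0.5944      0.1854  1.4342e-04
  solve Keq expr → x = -0.06333; check Q = 2.8500e-06
Then add 0.1517 M of C.
Step 2:
                    C           G           D
  I            0.7461      0.1854  1.4342e-04
  C       -8.7260e-05 -5.8173e-05  5.8173e-05
  E             0.746      0.1853  2.0159e-04
  solve Keq expr → x = 2.9087e-05; check Q = 2.8500e-06
Then change container volume by factor 0.5 (V_new/V_old).
Step 3:
                    C           G           D
  I             1.492      0.3707  4.0318e-04
  C         -0.001101 -7.3367e-04  7.3367e-04
  E             1.491      0.3699    0.001137
  solve Keq expr → x = 3.6684e-04; check Q = 2.8500e-06

[G]_eq = 0.3699 M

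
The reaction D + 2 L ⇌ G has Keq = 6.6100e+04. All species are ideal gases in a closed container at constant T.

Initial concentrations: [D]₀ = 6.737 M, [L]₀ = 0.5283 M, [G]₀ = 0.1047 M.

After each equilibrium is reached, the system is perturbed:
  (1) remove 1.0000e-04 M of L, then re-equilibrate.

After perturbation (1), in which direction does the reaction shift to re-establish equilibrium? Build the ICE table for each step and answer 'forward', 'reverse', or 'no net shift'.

Q₀ = 0.05568 vs Keq = 6.6100e+04 ⇒ Q<K, forward
Step 1:
                  D         L         G
  init        6.737    0.5283    0.1047
  Δ         -0.2637   -0.5274    0.2637
  eq          6.473 9.2787e-04    0.3684
  solve Keq expr → x = 0.2637; check Q = 6.6100e+04
Then remove 1.0000e-04 M of L.
Step 2:
                  D         L         G
  init        6.473 8.2787e-04    0.3684
  Δ       4.9967e-05 9.9933e-05 -4.9967e-05
  eq          6.473 9.2780e-04    0.3683
  solve Keq expr → x = -4.9967e-05; check Q = 6.6100e+04

Direction: reverse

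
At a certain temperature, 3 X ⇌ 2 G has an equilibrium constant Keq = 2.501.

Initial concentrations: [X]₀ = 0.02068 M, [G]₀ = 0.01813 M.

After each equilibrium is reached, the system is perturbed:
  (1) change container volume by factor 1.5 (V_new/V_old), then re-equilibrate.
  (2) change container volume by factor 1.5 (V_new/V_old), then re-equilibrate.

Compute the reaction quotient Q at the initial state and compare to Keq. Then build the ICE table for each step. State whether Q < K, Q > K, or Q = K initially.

Q₀ = 37.17 vs Keq = 2.501 ⇒ Q>K, reverse
Step 1:
                   X          G
  init       0.02068    0.01813
  Δ          0.01272  -0.008478
  eq          0.0334   0.009652
  solve Keq expr → x = -0.004239; check Q = 2.501
Then change container volume by factor 1.5 (V_new/V_old).
Step 2:
                   X          G
  init       0.02226   0.006435
  Δ         0.001152 -7.6786e-04
  eq         0.02342   0.005667
  solve Keq expr → x = -3.8393e-04; check Q = 2.501
Then change container volume by factor 1.5 (V_new/V_old).
Step 3:
                   X          G
  init       0.01561   0.003778
  Δ       7.1733e-04 -4.7822e-04
  eq         0.01633     0.0033
  solve Keq expr → x = -2.3911e-04; check Q = 2.501

Q₀ = 37.17; Q > K (proceeds reverse)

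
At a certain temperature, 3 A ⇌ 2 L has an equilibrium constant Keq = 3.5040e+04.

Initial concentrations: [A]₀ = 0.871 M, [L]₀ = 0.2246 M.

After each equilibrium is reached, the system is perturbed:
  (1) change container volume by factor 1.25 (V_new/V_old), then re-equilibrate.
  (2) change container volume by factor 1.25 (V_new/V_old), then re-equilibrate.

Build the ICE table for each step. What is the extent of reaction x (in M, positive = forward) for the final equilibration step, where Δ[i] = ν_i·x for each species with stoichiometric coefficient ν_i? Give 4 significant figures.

x = -4.5432e-04 M

Q₀ = 0.07634 vs Keq = 3.5040e+04 ⇒ Q<K, forward
Step 1:
                   A          L
  init         0.871     0.2246
  Δ          -0.8449     0.5633
  eq         0.02607     0.7879
  solve Keq expr → x = 0.2816; check Q = 3.5040e+04
Then change container volume by factor 1.25 (V_new/V_old).
Step 2:
                   A          L
  init       0.02086     0.6303
  Δ         0.001585  -0.001057
  eq         0.02244     0.6293
  solve Keq expr → x = -5.2842e-04; check Q = 3.5040e+04
Then change container volume by factor 1.25 (V_new/V_old).
Step 3:
                   A          L
  init       0.01795     0.5034
  Δ         0.001363 -9.0863e-04
  eq         0.01932     0.5025
  solve Keq expr → x = -4.5432e-04; check Q = 3.5040e+04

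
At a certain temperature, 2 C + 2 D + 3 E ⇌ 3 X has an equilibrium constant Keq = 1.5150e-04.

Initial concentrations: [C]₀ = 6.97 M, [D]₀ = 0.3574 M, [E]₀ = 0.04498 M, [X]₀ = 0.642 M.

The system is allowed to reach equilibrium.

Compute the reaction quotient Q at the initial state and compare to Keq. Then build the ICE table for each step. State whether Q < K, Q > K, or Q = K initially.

Q₀ = 468.6 vs Keq = 1.5150e-04 ⇒ Q>K, reverse
Step 1:
                   C          D          E          X
  Initial       6.97     0.3574    0.04498      0.642
  Change      0.3642     0.3642     0.5463    -0.5463
  Equil        7.334     0.7216     0.5913    0.09572
  solve Keq expr → x = -0.1821; check Q = 1.5150e-04

Q₀ = 468.6; Q > K (proceeds reverse)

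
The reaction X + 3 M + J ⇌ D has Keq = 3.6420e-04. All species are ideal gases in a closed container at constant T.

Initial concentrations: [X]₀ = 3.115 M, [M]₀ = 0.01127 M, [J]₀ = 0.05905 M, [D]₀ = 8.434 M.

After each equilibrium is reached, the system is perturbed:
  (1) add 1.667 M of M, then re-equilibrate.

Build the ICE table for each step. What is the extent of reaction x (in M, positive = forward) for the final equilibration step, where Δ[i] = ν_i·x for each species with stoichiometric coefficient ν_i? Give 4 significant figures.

Q₀ = 3.2032e+07 vs Keq = 3.6420e-04 ⇒ Q>K, reverse
Step 1:
                   X          M          J          D
  I            3.115    0.01127    0.05905      8.434
  C            3.052      9.156      3.052     -3.052
  E            6.167      9.167      3.111      5.382
  solve Keq expr → x = -3.052; check Q = 3.6420e-04
Then add 1.667 M of M.
Step 2:
                   X          M          J          D
  I            6.167      10.83      3.111      5.382
  C           -0.322    -0.9661     -0.322      0.322
  E            5.845      9.868      2.789      5.704
  solve Keq expr → x = 0.322; check Q = 3.6420e-04

x = 0.322 M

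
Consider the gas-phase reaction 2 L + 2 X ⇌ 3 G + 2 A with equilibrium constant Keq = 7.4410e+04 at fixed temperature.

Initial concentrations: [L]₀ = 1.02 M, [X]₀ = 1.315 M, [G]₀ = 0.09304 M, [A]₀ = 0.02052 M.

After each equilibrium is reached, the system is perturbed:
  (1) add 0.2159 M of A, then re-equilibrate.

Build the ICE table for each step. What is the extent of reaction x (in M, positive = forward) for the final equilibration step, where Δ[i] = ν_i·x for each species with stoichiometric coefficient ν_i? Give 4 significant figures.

Q₀ = 1.8850e-07 vs Keq = 7.4410e+04 ⇒ Q<K, forward
Step 1:
                  L         X         G         A
  I            1.02     1.315   0.09304   0.02052
  C         -0.9966   -0.9966     1.495    0.9966
  E         0.02343    0.3184     1.588     1.017
  solve Keq expr → x = 0.4983; check Q = 7.4410e+04
Then add 0.2159 M of A.
Step 2:
                  L         X         G         A
  I         0.02343    0.3184     1.588     1.233
  C        0.004324  0.004324 -0.006486 -0.004324
  E         0.02775    0.3228     1.581     1.229
  solve Keq expr → x = -0.002162; check Q = 7.4410e+04

x = -0.002162 M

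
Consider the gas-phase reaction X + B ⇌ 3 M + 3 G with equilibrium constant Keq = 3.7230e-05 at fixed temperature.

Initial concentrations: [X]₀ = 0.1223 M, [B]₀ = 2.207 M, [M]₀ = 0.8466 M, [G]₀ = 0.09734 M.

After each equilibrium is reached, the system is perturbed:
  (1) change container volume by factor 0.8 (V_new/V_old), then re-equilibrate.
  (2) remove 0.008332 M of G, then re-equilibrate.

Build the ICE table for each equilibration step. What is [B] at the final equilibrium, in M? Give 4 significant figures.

[B]_eq = 2.787 M

Q₀ = 0.002073 vs Keq = 3.7230e-05 ⇒ Q>K, reverse
Step 1:
                    X           B           M           G
  I            0.1223       2.207      0.8466     0.09734
  C           0.02264     0.02264    -0.06791    -0.06791
  E            0.1449        2.23      0.7787     0.02943
  solve Keq expr → x = -0.02264; check Q = 3.7230e-05
Then change container volume by factor 0.8 (V_new/V_old).
Step 2:
                    X           B           M           G
  I            0.1812       2.787      0.9734     0.03678
  C          0.003016    0.003016   -0.009048   -0.009048
  E            0.1842        2.79      0.9643     0.02774
  solve Keq expr → x = -0.003016; check Q = 3.7230e-05
Then remove 0.008332 M of G.
Step 3:
                    X           B           M           G
  I            0.1842        2.79      0.9643      0.0194
  C         -0.002654   -0.002654    0.007963    0.007963
  E            0.1815       2.787      0.9723     0.02737
  solve Keq expr → x = 0.002654; check Q = 3.7230e-05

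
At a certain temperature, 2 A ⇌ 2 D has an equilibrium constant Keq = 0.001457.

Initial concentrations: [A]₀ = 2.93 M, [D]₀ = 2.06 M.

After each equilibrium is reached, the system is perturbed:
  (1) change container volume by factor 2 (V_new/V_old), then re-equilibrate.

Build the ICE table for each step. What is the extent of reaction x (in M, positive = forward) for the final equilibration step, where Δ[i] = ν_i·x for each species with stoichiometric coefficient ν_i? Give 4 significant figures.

Q₀ = 0.4943 vs Keq = 0.001457 ⇒ Q>K, reverse
Step 1:
                   A          D
  init          2.93       2.06
  Δ            1.877     -1.877
  eq           4.807     0.1835
  solve Keq expr → x = -0.9383; check Q = 0.001457
Then change container volume by factor 2 (V_new/V_old).
Step 2:
                   A          D
  init         2.403    0.09173
  Δ                0          0
  eq           2.403    0.09173
  solve Keq expr → x = 0; check Q = 0.001457

x = 0 M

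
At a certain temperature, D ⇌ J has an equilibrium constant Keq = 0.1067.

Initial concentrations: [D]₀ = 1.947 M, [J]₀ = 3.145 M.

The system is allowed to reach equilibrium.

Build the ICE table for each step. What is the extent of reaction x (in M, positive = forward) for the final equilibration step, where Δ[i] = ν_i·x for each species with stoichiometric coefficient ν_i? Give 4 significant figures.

x = -2.654 M

Q₀ = 1.615 vs Keq = 0.1067 ⇒ Q>K, reverse
Step 1:
                   D          J
  I            1.947      3.145
  C            2.654     -2.654
  E            4.601     0.4909
  solve Keq expr → x = -2.654; check Q = 0.1067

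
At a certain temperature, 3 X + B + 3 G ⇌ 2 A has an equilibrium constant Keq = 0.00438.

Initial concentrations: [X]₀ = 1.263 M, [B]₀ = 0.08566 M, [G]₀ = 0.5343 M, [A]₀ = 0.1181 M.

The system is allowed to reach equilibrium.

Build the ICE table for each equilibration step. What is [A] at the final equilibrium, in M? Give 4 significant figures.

[A]_eq = 0.0225 M

Q₀ = 0.5299 vs Keq = 0.00438 ⇒ Q>K, reverse
Step 1:
                   X          B          G          A
  I            1.263    0.08566     0.5343     0.1181
  C           0.1434     0.0478     0.1434    -0.0956
  E            1.406     0.1335     0.6777     0.0225
  solve Keq expr → x = -0.0478; check Q = 0.00438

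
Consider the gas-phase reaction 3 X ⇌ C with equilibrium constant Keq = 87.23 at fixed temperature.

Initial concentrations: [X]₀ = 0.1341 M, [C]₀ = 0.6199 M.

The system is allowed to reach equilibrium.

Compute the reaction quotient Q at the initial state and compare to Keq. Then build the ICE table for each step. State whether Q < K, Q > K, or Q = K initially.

Q₀ = 257.1; Q > K (proceeds reverse)

Q₀ = 257.1 vs Keq = 87.23 ⇒ Q>K, reverse
Step 1:
                  X         C
  init       0.1341    0.6199
  Δ          0.0562  -0.01873
  eq         0.1903    0.6012
  solve Keq expr → x = -0.01873; check Q = 87.23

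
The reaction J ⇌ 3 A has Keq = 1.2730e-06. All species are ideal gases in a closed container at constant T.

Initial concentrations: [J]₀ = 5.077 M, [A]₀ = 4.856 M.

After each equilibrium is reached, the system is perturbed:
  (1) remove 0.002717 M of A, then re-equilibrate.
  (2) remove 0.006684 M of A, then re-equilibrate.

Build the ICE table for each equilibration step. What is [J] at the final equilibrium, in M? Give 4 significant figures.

[J]_eq = 6.686 M

Q₀ = 22.55 vs Keq = 1.2730e-06 ⇒ Q>K, reverse
Step 1:
                    J           A
  I             5.077       4.856
  C             1.612      -4.836
  E             6.689     0.02042
  solve Keq expr → x = -1.612; check Q = 1.2730e-06
Then remove 0.002717 M of A.
Step 2:
                    J           A
  I             6.689      0.0177
  C       -9.0536e-04    0.002716
  E             6.688     0.02042
  solve Keq expr → x = 9.0536e-04; check Q = 1.2730e-06
Then remove 0.006684 M of A.
Step 3:
                    J           A
  I             6.688     0.01374
  C         -0.002227    0.006682
  E             6.686     0.02042
  solve Keq expr → x = 0.002227; check Q = 1.2730e-06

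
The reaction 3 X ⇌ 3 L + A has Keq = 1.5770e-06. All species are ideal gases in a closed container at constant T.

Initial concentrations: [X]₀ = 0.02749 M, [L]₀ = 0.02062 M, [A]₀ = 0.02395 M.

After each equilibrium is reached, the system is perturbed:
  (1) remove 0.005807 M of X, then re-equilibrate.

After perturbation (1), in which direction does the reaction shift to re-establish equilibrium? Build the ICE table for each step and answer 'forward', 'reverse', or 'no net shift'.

Q₀ = 0.01011 vs Keq = 1.5770e-06 ⇒ Q>K, reverse
Step 1:
                  X         L         A
  Initial   0.02749   0.02062   0.02395
  Change    0.01857  -0.01857 -0.006188
  Equil     0.04606  0.002055   0.01776
  solve Keq expr → x = -0.006188; check Q = 1.5770e-06
Then remove 0.005807 M of X.
Step 2:
                  X         L         A
  Initial   0.04025  0.002055   0.01776
  Change  2.4534e-04 -2.4534e-04 -8.1778e-05
  Equil     0.04049  0.001809   0.01768
  solve Keq expr → x = -8.1778e-05; check Q = 1.5770e-06

Direction: reverse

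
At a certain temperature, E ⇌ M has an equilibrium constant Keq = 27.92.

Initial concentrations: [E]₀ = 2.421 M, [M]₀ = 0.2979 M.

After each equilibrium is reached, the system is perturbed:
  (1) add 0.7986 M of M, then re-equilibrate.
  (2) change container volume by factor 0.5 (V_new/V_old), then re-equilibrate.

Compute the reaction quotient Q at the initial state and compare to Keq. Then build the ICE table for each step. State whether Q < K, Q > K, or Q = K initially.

Q₀ = 0.123 vs Keq = 27.92 ⇒ Q<K, forward
Step 1:
                  E         M
  init        2.421    0.2979
  Δ          -2.327     2.327
  eq        0.09401     2.625
  solve Keq expr → x = 2.327; check Q = 27.92
Then add 0.7986 M of M.
Step 2:
                  E         M
  init      0.09401     3.423
  Δ         0.02761  -0.02761
  eq         0.1216     3.396
  solve Keq expr → x = -0.02761; check Q = 27.92
Then change container volume by factor 0.5 (V_new/V_old).
Step 3:
                  E         M
  init       0.2433     6.792
  Δ               0         0
  eq         0.2433     6.792
  solve Keq expr → x = 0; check Q = 27.92

Q₀ = 0.123; Q < K (proceeds forward)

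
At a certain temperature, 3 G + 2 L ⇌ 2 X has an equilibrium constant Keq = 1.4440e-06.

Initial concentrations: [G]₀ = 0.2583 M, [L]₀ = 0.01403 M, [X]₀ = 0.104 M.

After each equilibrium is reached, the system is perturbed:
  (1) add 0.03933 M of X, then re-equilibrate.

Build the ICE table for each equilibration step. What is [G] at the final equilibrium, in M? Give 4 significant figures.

Q₀ = 3188 vs Keq = 1.4440e-06 ⇒ Q>K, reverse
Step 1:
                    G           L           X
  init         0.2583     0.01403       0.104
  Δ            0.1559       0.104      -0.104
  eq           0.4142       0.118  3.7802e-05
  solve Keq expr → x = -0.05198; check Q = 1.4440e-06
Then add 0.03933 M of X.
Step 2:
                    G           L           X
  init         0.4142       0.118     0.03937
  Δ           0.05896     0.03931    -0.03931
  eq           0.4732      0.1573  6.1529e-05
  solve Keq expr → x = -0.01965; check Q = 1.4440e-06

[G]_eq = 0.4732 M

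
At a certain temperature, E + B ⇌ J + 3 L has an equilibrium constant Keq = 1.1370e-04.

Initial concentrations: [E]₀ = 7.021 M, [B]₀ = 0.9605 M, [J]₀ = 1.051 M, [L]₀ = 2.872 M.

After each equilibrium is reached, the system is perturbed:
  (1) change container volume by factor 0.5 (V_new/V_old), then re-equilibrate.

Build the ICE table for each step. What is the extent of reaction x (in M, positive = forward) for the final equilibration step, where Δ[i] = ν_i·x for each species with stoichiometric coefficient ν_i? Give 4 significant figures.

x = -0.04785 M

Q₀ = 3.692 vs Keq = 1.1370e-04 ⇒ Q>K, reverse
Step 1:
                    E           B           J           L
  init          7.021      0.9605       1.051       2.872
  Δ            0.8855      0.8855     -0.8855      -2.656
  eq            7.906       1.846      0.1655      0.2156
  solve Keq expr → x = -0.8855; check Q = 1.1370e-04
Then change container volume by factor 0.5 (V_new/V_old).
Step 2:
                    E           B           J           L
  init          15.81       3.692      0.3311      0.4312
  Δ           0.04785     0.04785    -0.04785     -0.1435
  eq            15.86        3.74      0.2832      0.2877
  solve Keq expr → x = -0.04785; check Q = 1.1370e-04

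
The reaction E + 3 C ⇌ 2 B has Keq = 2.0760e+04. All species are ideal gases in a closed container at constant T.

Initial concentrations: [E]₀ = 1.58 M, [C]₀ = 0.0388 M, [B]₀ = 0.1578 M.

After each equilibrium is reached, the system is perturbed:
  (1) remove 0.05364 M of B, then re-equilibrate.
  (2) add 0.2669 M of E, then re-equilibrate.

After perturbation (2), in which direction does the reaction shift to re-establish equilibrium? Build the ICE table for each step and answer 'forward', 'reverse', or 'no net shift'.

Direction: forward

Q₀ = 269.8 vs Keq = 2.0760e+04 ⇒ Q<K, forward
Step 1:
                    E           C           B
  init           1.58      0.0388      0.1578
  Δ         -0.009643    -0.02893     0.01929
  eq             1.57    0.009871      0.1771
  solve Keq expr → x = 0.009643; check Q = 2.0760e+04
Then remove 0.05364 M of B.
Step 2:
                    E           C           B
  init           1.57    0.009871      0.1234
  Δ       -6.8408e-04   -0.002052    0.001368
  eq             1.57    0.007819      0.1248
  solve Keq expr → x = 6.8408e-04; check Q = 2.0760e+04
Then add 0.2669 M of E.
Step 3:
                    E           C           B
  init          1.837    0.007819      0.1248
  Δ       -1.2944e-04 -3.8833e-04  2.5889e-04
  eq            1.836    0.007431      0.1251
  solve Keq expr → x = 1.2944e-04; check Q = 2.0760e+04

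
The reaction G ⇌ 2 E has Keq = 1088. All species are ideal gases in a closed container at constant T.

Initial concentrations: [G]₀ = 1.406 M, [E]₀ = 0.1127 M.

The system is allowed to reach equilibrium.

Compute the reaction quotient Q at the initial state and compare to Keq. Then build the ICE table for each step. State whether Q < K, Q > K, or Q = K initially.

Q₀ = 0.009034 vs Keq = 1088 ⇒ Q<K, forward
Step 1:
                  G         E
  I           1.406    0.1127
  C          -1.398     2.796
  E        0.007779     2.909
  solve Keq expr → x = 1.398; check Q = 1088

Q₀ = 0.009034; Q < K (proceeds forward)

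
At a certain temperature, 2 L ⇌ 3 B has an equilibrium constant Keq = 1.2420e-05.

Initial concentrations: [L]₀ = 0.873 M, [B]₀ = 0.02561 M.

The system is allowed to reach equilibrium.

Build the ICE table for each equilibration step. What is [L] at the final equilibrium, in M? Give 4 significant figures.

Q₀ = 2.2039e-05 vs Keq = 1.2420e-05 ⇒ Q>K, reverse
Step 1:
                   L          B
  init         0.873    0.02561
  Δ         0.002939  -0.004409
  eq          0.8759     0.0212
  solve Keq expr → x = -0.00147; check Q = 1.2420e-05

[L]_eq = 0.8759 M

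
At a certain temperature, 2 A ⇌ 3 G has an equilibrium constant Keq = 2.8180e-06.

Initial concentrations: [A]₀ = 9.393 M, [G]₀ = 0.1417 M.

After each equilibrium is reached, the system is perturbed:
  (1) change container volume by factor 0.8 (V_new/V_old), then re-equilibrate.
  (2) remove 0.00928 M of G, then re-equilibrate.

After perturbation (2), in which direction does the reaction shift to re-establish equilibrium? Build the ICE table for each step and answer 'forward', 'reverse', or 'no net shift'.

Direction: forward

Q₀ = 3.2248e-05 vs Keq = 2.8180e-06 ⇒ Q>K, reverse
Step 1:
                    A           G
  I             9.393      0.1417
  C           0.05239    -0.07859
  E             9.445     0.06311
  solve Keq expr → x = -0.0262; check Q = 2.8180e-06
Then change container volume by factor 0.8 (V_new/V_old).
Step 2:
                    A           G
  I             11.81     0.07889
  C           0.00376    -0.00564
  E             11.81     0.07325
  solve Keq expr → x = -0.00188; check Q = 2.8180e-06
Then remove 0.00928 M of G.
Step 3:
                    A           G
  I             11.81     0.06397
  C          -0.00617    0.009254
  E              11.8     0.07323
  solve Keq expr → x = 0.003085; check Q = 2.8180e-06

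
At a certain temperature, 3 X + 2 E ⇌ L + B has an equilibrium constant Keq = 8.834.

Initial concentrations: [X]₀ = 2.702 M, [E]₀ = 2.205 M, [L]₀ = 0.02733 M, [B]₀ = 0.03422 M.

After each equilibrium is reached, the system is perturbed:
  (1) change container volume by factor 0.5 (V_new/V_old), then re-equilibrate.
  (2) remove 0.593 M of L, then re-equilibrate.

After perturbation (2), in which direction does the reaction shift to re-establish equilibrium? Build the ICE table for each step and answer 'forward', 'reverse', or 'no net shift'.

Direction: forward

Q₀ = 9.7509e-06 vs Keq = 8.834 ⇒ Q<K, forward
Step 1:
                    X           E           L           B
  I             2.702       2.205     0.02733     0.03422
  C            -2.205       -1.47       0.735       0.735
  E            0.4971      0.7351      0.7623      0.7692
  solve Keq expr → x = 0.735; check Q = 8.834
Then change container volume by factor 0.5 (V_new/V_old).
Step 2:
                    X           E           L           B
  I            0.9942        1.47       1.525       1.538
  C           -0.3951     -0.2634      0.1317      0.1317
  E            0.5991       1.207       1.656        1.67
  solve Keq expr → x = 0.1317; check Q = 8.834
Then remove 0.593 M of L.
Step 3:
                    X           E           L           B
  I            0.5991       1.207       1.063        1.67
  C          -0.06396    -0.04264     0.02132     0.02132
  E            0.5351       1.164       1.085       1.691
  solve Keq expr → x = 0.02132; check Q = 8.834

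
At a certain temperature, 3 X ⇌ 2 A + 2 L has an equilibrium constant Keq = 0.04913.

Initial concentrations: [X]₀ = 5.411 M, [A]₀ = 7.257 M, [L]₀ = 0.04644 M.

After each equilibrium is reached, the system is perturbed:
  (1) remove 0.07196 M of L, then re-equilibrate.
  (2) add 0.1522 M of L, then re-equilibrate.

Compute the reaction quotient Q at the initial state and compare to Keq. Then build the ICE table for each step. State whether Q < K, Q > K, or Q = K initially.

Q₀ = 7.1691e-04; Q < K (proceeds forward)

Q₀ = 7.1691e-04 vs Keq = 0.04913 ⇒ Q<K, forward
Step 1:
                    X           A           L
  Initial       5.411       7.257     0.04644
  Change      -0.4219      0.2812      0.2812
  Equil         4.989       7.538      0.3277
  solve Keq expr → x = 0.1406; check Q = 0.04913
Then remove 0.07196 M of L.
Step 2:
                    X           A           L
  Initial       4.989       7.538      0.2557
  Change     -0.09078     0.06052     0.06052
  Equil         4.898       7.599      0.3162
  solve Keq expr → x = 0.03026; check Q = 0.04913
Then add 0.1522 M of L.
Step 3:
                    X           A           L
  Initial       4.898       7.599      0.4684
  Change       0.1916     -0.1277     -0.1277
  Equil          5.09       7.471      0.3407
  solve Keq expr → x = -0.06387; check Q = 0.04913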